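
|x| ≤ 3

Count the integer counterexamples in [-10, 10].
Counterexamples in [-10, 10]: {-10, -9, -8, -7, -6, -5, -4, 4, 5, 6, 7, 8, 9, 10}.

Counting them gives 14 values.

Answer: 14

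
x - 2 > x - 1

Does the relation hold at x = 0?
x = 0: LHS = 0 - 2 = -2, RHS = 0 - 1 = -1; -2 > -1 — FAILS

The relation fails at x = 0, so x = 0 is a counterexample.

Answer: No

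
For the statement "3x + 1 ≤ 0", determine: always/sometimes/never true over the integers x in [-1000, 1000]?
Holds at x = -1: LHS = 3·(-1) + 1 = -2; -2 ≤ 0 — holds
Fails at x = 0: LHS = 3·0 + 1 = 1; 1 ≤ 0 — FAILS
It is satisfied by some integers in the range but not all.

Answer: Sometimes true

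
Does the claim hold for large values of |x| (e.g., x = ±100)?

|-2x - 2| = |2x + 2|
x = 100: LHS = |-2·100 - 2| = |-202| = 202, RHS = |2·100 + 2| = |202| = 202; 202 = 202 — holds
x = -100: LHS = |-2·(-100) - 2| = |198| = 198, RHS = |2·(-100) + 2| = |-198| = 198; 198 = 198 — holds

Answer: Yes, holds for both x = 100 and x = -100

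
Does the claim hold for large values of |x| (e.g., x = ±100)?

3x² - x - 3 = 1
x = 100: LHS = 3·100² - 100 - 3 = 29897; 29897 = 1 — FAILS
x = -100: LHS = 3·(-100)² - (-100) - 3 = 30097; 30097 = 1 — FAILS

Answer: No, fails for both x = 100 and x = -100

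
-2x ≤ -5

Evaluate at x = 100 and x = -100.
x = 100: LHS = -2·100 = -200; -200 ≤ -5 — holds
x = -100: LHS = -2·(-100) = 200; 200 ≤ -5 — FAILS

Answer: Partially: holds for x = 100, fails for x = -100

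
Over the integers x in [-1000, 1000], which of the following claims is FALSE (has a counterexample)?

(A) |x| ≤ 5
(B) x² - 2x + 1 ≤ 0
(A) x = 6: LHS = |6| = 6; 6 ≤ 5 — FAILS
(B) x = 0: LHS = 0² - 2·0 + 1 = 1; 1 ≤ 0 — FAILS

Answer: Both A and B are false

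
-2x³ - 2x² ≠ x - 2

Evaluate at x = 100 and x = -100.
x = 100: LHS = -2·100³ - 2·100² = -2020000, RHS = 100 - 2 = 98; -2020000 ≠ 98 — holds
x = -100: LHS = -2·(-100)³ - 2·(-100)² = 1980000, RHS = (-100) - 2 = -102; 1980000 ≠ -102 — holds

Answer: Yes, holds for both x = 100 and x = -100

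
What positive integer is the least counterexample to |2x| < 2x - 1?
Testing positive integers:
x = 1: LHS = |2·1| = |2| = 2, RHS = 2·1 - 1 = 1; 2 < 1 — FAILS  ← smallest positive counterexample

Answer: x = 1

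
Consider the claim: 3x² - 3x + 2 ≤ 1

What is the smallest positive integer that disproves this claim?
Testing positive integers:
x = 1: LHS = 3·1² - 3·1 + 2 = 2; 2 ≤ 1 — FAILS  ← smallest positive counterexample

Answer: x = 1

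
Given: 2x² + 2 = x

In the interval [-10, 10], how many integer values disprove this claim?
Counterexamples in [-10, 10]: {-10, -9, -8, -7, -6, -5, -4, -3, -2, -1, 0, 1, 2, 3, 4, 5, 6, 7, 8, 9, 10}.

Counting them gives 21 values.

Answer: 21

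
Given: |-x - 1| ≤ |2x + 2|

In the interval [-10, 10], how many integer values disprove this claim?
Over all integers in [-10, 10], LHS − RHS is largest at x = -1, where it equals 0:
x = -1: LHS = |-(-1) - 1| = |0| = 0, RHS = |2·(-1) + 2| = |0| = 0; 0 ≤ 0 — holds
At the ends of the range:
x = -10: LHS = |-(-10) - 1| = |9| = 9, RHS = |2·(-10) + 2| = |-18| = 18; 9 ≤ 18 — holds
x = 10: LHS = |-10 - 1| = |-11| = 11, RHS = |2·10 + 2| = |22| = 22; 11 ≤ 22 — holds
Hence LHS − RHS is never positive, i.e. LHS ≤ RHS throughout, so the relation holds for every integer in [-10, 10].

No counterexample appears in that range.

Answer: 0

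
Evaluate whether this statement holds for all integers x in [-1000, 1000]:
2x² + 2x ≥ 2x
Over all integers in [-1000, 1000], LHS − RHS is smallest at x = 0, where it equals 0:
x = 0: LHS = 2·0² + 2·0 = 0, RHS = 2·0 = 0; 0 ≥ 0 — holds
At the ends of the range:
x = -1000: LHS = 2·(-1000)² + 2·(-1000) = 1998000, RHS = 2·(-1000) = -2000; 1998000 ≥ -2000 — holds
x = 1000: LHS = 2·1000² + 2·1000 = 2002000, RHS = 2·1000 = 2000; 2002000 ≥ 2000 — holds
Hence LHS − RHS is never negative, i.e. LHS ≥ RHS throughout, so the relation holds for every integer in [-1000, 1000].

No counterexample exists.

Answer: True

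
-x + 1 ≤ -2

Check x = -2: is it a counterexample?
Substitute x = -2 into the relation:
x = -2: LHS = -(-2) + 1 = 3; 3 ≤ -2 — FAILS

Since the claim fails at x = -2, this value is a counterexample.

Answer: Yes, x = -2 is a counterexample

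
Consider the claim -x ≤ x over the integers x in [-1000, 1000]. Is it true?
The claim fails at x = -1:
x = -1: LHS = -(-1) = 1; 1 ≤ -1 — FAILS

Because a single integer refutes it, the statement is false.

Answer: False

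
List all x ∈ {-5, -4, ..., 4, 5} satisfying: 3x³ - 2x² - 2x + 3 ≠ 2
Holds for: {-5, -4, -3, -2, -1, 0, 2, 3, 4, 5}
Fails for: {1}

Answer: {-5, -4, -3, -2, -1, 0, 2, 3, 4, 5}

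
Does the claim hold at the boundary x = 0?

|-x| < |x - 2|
x = 0: LHS = |-0| = |0| = 0, RHS = |0 - 2| = |-2| = 2; 0 < 2 — holds

The relation is satisfied at x = 0.

Answer: Yes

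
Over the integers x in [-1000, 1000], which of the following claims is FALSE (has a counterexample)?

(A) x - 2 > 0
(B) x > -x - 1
(A) x = 0: LHS = 0 - 2 = -2; -2 > 0 — FAILS
(B) x = -1: RHS = -(-1) - 1 = 0; -1 > 0 — FAILS

Answer: Both A and B are false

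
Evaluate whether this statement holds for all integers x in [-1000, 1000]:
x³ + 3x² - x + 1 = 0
The claim fails at x = 0:
x = 0: LHS = 0³ + 3·0² - 0 + 1 = 1; 1 = 0 — FAILS

Because a single integer refutes it, the statement is false.

Answer: False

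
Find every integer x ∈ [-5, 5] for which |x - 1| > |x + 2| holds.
Holds for: {-5, -4, -3, -2, -1}
Fails for: {0, 1, 2, 3, 4, 5}

Answer: {-5, -4, -3, -2, -1}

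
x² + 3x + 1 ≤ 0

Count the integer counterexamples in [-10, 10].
Counterexamples in [-10, 10]: {-10, -9, -8, -7, -6, -5, -4, -3, 0, 1, 2, 3, 4, 5, 6, 7, 8, 9, 10}.

Counting them gives 19 values.

Answer: 19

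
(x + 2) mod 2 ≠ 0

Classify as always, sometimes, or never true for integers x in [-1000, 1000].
Holds at x = 1: LHS = (1 + 2) mod 2 = 3 mod 2 = 1; 1 ≠ 0 — holds
Fails at x = 0: LHS = (0 + 2) mod 2 = 2 mod 2 = 0; 0 ≠ 0 — FAILS
It is satisfied by some integers in the range but not all.

Answer: Sometimes true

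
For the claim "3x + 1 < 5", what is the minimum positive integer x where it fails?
Testing positive integers:
x = 1: LHS = 3·1 + 1 = 4; 4 < 5 — holds
x = 2: LHS = 3·2 + 1 = 7; 7 < 5 — FAILS  ← smallest positive counterexample

Answer: x = 2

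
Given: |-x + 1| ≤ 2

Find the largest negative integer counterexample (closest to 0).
Testing negative integers from -1 downward:
x = -1: LHS = |-(-1) + 1| = |2| = 2; 2 ≤ 2 — holds
x = -2: LHS = |-(-2) + 1| = |3| = 3; 3 ≤ 2 — FAILS  ← closest negative counterexample to 0

Answer: x = -2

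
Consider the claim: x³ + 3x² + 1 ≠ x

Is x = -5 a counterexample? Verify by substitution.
Substitute x = -5 into the relation:
x = -5: LHS = (-5)³ + 3·(-5)² + 1 = -49; -49 ≠ -5 — holds

The relation holds at x = -5, so it is not a counterexample.

Answer: No, x = -5 is not a counterexample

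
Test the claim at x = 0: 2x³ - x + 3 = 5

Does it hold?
x = 0: LHS = 2·0³ - 0 + 3 = 3; 3 = 5 — FAILS

The relation fails at x = 0, so x = 0 is a counterexample.

Answer: No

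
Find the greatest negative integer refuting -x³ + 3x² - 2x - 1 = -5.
Testing negative integers from -1 downward:
x = -1: LHS = -(-1)³ + 3·(-1)² - 2·(-1) - 1 = 5; 5 = -5 — FAILS  ← closest negative counterexample to 0

Answer: x = -1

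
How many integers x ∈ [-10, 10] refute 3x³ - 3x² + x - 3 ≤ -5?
Counterexamples in [-10, 10]: {0, 1, 2, 3, 4, 5, 6, 7, 8, 9, 10}.

Counting them gives 11 values.

Answer: 11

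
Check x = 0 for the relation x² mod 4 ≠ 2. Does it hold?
x = 0: LHS = (0²) mod 4 = 0 mod 4 = 0; 0 ≠ 2 — holds

The relation is satisfied at x = 0.

Answer: Yes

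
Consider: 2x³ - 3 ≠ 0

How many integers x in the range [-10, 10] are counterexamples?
Track d = LHS − RHS over the integers in [-10, 10]. Equality would need d = 0, but d changes sign only between consecutive integers, jumping over 0:
x = 1: LHS = 2·1³ - 3 = -1; -1 ≠ 0 — holds  (d = -1)
x = 2: LHS = 2·2³ - 3 = 13; 13 ≠ 0 — holds  (d = 13)
Away from these crossings d keeps a constant sign, and checking every integer in [-10, 10] confirms d ≠ 0 throughout. Hence the two sides are never equal, so the relation holds for every integer in [-10, 10].

No counterexample appears in that range.

Answer: 0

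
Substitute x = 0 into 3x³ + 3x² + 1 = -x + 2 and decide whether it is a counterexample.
Substitute x = 0 into the relation:
x = 0: LHS = 3·0³ + 3·0² + 1 = 1, RHS = -0 + 2 = 2; 1 = 2 — FAILS

Since the claim fails at x = 0, this value is a counterexample.

Answer: Yes, x = 0 is a counterexample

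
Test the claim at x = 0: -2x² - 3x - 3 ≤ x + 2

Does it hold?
x = 0: LHS = -2·0² - 3·0 - 3 = -3, RHS = 0 + 2 = 2; -3 ≤ 2 — holds

The relation is satisfied at x = 0.

Answer: Yes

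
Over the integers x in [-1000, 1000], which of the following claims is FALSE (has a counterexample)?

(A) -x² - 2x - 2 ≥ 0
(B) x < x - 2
(A) x = 0: LHS = -0² - 2·0 - 2 = -2; -2 ≥ 0 — FAILS
(B) x = 0: RHS = 0 - 2 = -2; 0 < -2 — FAILS

Answer: Both A and B are false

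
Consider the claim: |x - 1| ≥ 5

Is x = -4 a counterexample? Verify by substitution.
Substitute x = -4 into the relation:
x = -4: LHS = |(-4) - 1| = |-5| = 5; 5 ≥ 5 — holds

The claim holds here, so x = -4 is not a counterexample. (A counterexample exists elsewhere, e.g. x = 0.)

Answer: No, x = -4 is not a counterexample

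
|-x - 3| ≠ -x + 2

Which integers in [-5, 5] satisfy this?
Track d = LHS − RHS over the integers in [-5, 5]. Equality would need d = 0, but d changes sign only between consecutive integers, jumping over 0:
x = -1: LHS = |-(-1) - 3| = |-2| = 2, RHS = -(-1) + 2 = 3; 2 ≠ 3 — holds  (d = -1)
x = 0: LHS = |-0 - 3| = |-3| = 3, RHS = -0 + 2 = 2; 3 ≠ 2 — holds  (d = 1)
Away from these crossings d keeps a constant sign, and checking every integer in [-5, 5] confirms d ≠ 0 throughout. Hence the two sides are never equal, so the relation holds for every integer in [-5, 5].

Answer: All integers in [-5, 5]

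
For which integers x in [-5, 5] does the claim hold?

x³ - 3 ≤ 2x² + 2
Holds for: {-5, -4, -3, -2, -1, 0, 1, 2}
Fails for: {3, 4, 5}

Answer: {-5, -4, -3, -2, -1, 0, 1, 2}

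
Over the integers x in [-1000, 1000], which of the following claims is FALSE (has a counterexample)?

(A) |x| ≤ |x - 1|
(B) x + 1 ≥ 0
(A) x = 1: LHS = |1| = 1, RHS = |1 - 1| = |0| = 0; 1 ≤ 0 — FAILS
(B) x = -2: LHS = (-2) + 1 = -1; -1 ≥ 0 — FAILS

Answer: Both A and B are false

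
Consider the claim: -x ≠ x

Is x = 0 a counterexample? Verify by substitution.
Substitute x = 0 into the relation:
x = 0: LHS = -0 = 0; 0 ≠ 0 — FAILS

Since the claim fails at x = 0, this value is a counterexample.

Answer: Yes, x = 0 is a counterexample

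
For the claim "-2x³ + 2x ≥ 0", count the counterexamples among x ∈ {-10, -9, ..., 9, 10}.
Counterexamples in [-10, 10]: {2, 3, 4, 5, 6, 7, 8, 9, 10}.

Counting them gives 9 values.

Answer: 9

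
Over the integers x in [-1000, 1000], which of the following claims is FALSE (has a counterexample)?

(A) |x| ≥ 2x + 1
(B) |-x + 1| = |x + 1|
(A) x = 0: LHS = |0| = 0, RHS = 2·0 + 1 = 1; 0 ≥ 1 — FAILS
(B) x = 1: LHS = |-1 + 1| = |0| = 0, RHS = |1 + 1| = |2| = 2; 0 = 2 — FAILS

Answer: Both A and B are false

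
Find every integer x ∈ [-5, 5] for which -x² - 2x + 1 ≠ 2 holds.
Holds for: {-5, -4, -3, -2, 0, 1, 2, 3, 4, 5}
Fails for: {-1}

Answer: {-5, -4, -3, -2, 0, 1, 2, 3, 4, 5}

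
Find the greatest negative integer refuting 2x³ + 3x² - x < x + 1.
Testing negative integers from -1 downward:
x = -1: LHS = 2·(-1)³ + 3·(-1)² - (-1) = 2, RHS = (-1) + 1 = 0; 2 < 0 — FAILS  ← closest negative counterexample to 0

Answer: x = -1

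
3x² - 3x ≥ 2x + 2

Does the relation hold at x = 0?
x = 0: LHS = 3·0² - 3·0 = 0, RHS = 2·0 + 2 = 2; 0 ≥ 2 — FAILS

The relation fails at x = 0, so x = 0 is a counterexample.

Answer: No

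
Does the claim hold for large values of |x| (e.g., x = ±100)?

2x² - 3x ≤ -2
x = 100: LHS = 2·100² - 3·100 = 19700; 19700 ≤ -2 — FAILS
x = -100: LHS = 2·(-100)² - 3·(-100) = 20300; 20300 ≤ -2 — FAILS

Answer: No, fails for both x = 100 and x = -100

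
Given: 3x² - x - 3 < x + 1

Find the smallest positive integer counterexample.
Testing positive integers:
x = 1: LHS = 3·1² - 1 - 3 = -1, RHS = 1 + 1 = 2; -1 < 2 — holds
x = 2: LHS = 3·2² - 2 - 3 = 7, RHS = 2 + 1 = 3; 7 < 3 — FAILS  ← smallest positive counterexample

Answer: x = 2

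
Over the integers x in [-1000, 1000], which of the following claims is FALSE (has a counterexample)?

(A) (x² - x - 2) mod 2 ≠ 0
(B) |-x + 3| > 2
(A) x = 0: LHS = (0² - 0 - 2) mod 2 = (-2) mod 2 = 0; 0 ≠ 0 — FAILS
(B) x = 1: LHS = |-1 + 3| = |2| = 2; 2 > 2 — FAILS

Answer: Both A and B are false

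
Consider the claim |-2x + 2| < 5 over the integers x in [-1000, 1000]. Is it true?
The claim fails at x = -2:
x = -2: LHS = |-2·(-2) + 2| = |6| = 6; 6 < 5 — FAILS

Because a single integer refutes it, the statement is false.

Answer: False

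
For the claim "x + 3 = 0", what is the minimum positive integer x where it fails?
Testing positive integers:
x = 1: LHS = 1 + 3 = 4; 4 = 0 — FAILS  ← smallest positive counterexample

Answer: x = 1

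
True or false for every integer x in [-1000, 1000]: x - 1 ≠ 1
The claim fails at x = 2:
x = 2: LHS = 2 - 1 = 1; 1 ≠ 1 — FAILS

Because a single integer refutes it, the statement is false.

Answer: False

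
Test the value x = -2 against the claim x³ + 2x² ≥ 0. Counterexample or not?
Substitute x = -2 into the relation:
x = -2: LHS = (-2)³ + 2·(-2)² = 0; 0 ≥ 0 — holds

The claim holds here, so x = -2 is not a counterexample. (A counterexample exists elsewhere, e.g. x = -3.)

Answer: No, x = -2 is not a counterexample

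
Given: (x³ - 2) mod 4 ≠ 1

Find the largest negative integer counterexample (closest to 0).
Testing negative integers from -1 downward:
x = -1: LHS = ((-1)³ - 2) mod 4 = (-3) mod 4 = 1; 1 ≠ 1 — FAILS  ← closest negative counterexample to 0

Answer: x = -1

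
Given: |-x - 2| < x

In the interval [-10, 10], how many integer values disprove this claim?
Counterexamples in [-10, 10]: {-10, -9, -8, -7, -6, -5, -4, -3, -2, -1, 0, 1, 2, 3, 4, 5, 6, 7, 8, 9, 10}.

Counting them gives 21 values.

Answer: 21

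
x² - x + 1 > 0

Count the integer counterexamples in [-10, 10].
Over all integers in [-10, 10], LHS − RHS is smallest at x = 0, where it equals 1:
x = 0: LHS = 0² - 0 + 1 = 1; 1 > 0 — holds
At the ends of the range:
x = -10: LHS = (-10)² - (-10) + 1 = 111; 111 > 0 — holds
x = 10: LHS = 10² - 10 + 1 = 91; 91 > 0 — holds
Hence LHS − RHS is never zero or negative, i.e. LHS > RHS throughout, so the relation holds for every integer in [-10, 10].

No counterexample appears in that range.

Answer: 0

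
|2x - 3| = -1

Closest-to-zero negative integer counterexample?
Testing negative integers from -1 downward:
x = -1: LHS = |2·(-1) - 3| = |-5| = 5; 5 = -1 — FAILS  ← closest negative counterexample to 0

Answer: x = -1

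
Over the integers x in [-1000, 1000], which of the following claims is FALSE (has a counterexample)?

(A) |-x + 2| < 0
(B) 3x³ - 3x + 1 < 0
(A) x = 0: LHS = |-0 + 2| = |2| = 2; 2 < 0 — FAILS
(B) x = 0: LHS = 3·0³ - 3·0 + 1 = 1; 1 < 0 — FAILS

Answer: Both A and B are false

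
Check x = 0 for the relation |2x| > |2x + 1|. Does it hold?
x = 0: LHS = |2·0| = |0| = 0, RHS = |2·0 + 1| = |1| = 1; 0 > 1 — FAILS

The relation fails at x = 0, so x = 0 is a counterexample.

Answer: No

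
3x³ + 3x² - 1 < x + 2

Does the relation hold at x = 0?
x = 0: LHS = 3·0³ + 3·0² - 1 = -1, RHS = 0 + 2 = 2; -1 < 2 — holds

The relation is satisfied at x = 0.

Answer: Yes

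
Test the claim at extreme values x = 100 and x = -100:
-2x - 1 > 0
x = 100: LHS = -2·100 - 1 = -201; -201 > 0 — FAILS
x = -100: LHS = -2·(-100) - 1 = 199; 199 > 0 — holds

Answer: Partially: fails for x = 100, holds for x = -100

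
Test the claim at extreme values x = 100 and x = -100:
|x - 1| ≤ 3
x = 100: LHS = |100 - 1| = |99| = 99; 99 ≤ 3 — FAILS
x = -100: LHS = |(-100) - 1| = |-101| = 101; 101 ≤ 3 — FAILS

Answer: No, fails for both x = 100 and x = -100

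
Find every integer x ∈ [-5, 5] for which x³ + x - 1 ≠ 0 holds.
Track d = LHS − RHS over the integers in [-5, 5]. Equality would need d = 0, but d changes sign only between consecutive integers, jumping over 0:
x = 0: LHS = 0³ + 0 - 1 = -1; -1 ≠ 0 — holds  (d = -1)
x = 1: LHS = 1³ + 1 - 1 = 1; 1 ≠ 0 — holds  (d = 1)
Away from these crossings d keeps a constant sign, and checking every integer in [-5, 5] confirms d ≠ 0 throughout. Hence the two sides are never equal, so the relation holds for every integer in [-5, 5].

Answer: All integers in [-5, 5]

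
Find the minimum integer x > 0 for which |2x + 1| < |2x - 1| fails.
Testing positive integers:
x = 1: LHS = |2·1 + 1| = |3| = 3, RHS = |2·1 - 1| = |1| = 1; 3 < 1 — FAILS  ← smallest positive counterexample

Answer: x = 1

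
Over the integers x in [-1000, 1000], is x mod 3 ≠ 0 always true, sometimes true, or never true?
Holds at x = 1: LHS = 1 mod 3 = 1; 1 ≠ 0 — holds
Fails at x = 0: LHS = 0 mod 3 = 0; 0 ≠ 0 — FAILS
It is satisfied by some integers in the range but not all.

Answer: Sometimes true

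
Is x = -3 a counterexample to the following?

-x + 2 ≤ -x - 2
Substitute x = -3 into the relation:
x = -3: LHS = -(-3) + 2 = 5, RHS = -(-3) - 2 = 1; 5 ≤ 1 — FAILS

Since the claim fails at x = -3, this value is a counterexample.

Answer: Yes, x = -3 is a counterexample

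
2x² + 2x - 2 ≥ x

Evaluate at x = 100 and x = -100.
x = 100: LHS = 2·100² + 2·100 - 2 = 20198; 20198 ≥ 100 — holds
x = -100: LHS = 2·(-100)² + 2·(-100) - 2 = 19798; 19798 ≥ -100 — holds

Answer: Yes, holds for both x = 100 and x = -100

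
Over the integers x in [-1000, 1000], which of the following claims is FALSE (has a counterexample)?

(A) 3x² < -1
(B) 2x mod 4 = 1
(A) x = 0: LHS = 3·0² = 0; 0 < -1 — FAILS
(B) x = 0: LHS = (2·0) mod 4 = 0 mod 4 = 0; 0 = 1 — FAILS

Answer: Both A and B are false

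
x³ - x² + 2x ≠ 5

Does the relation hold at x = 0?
x = 0: LHS = 0³ - 0² + 2·0 = 0; 0 ≠ 5 — holds

The relation is satisfied at x = 0.

Answer: Yes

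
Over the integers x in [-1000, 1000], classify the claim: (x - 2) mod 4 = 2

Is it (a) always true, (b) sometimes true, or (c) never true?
Holds at x = 0: LHS = (0 - 2) mod 4 = (-2) mod 4 = 2; 2 = 2 — holds
Fails at x = 1: LHS = (1 - 2) mod 4 = (-1) mod 4 = 3; 3 = 2 — FAILS
It is satisfied by some integers in the range but not all.

Answer: Sometimes true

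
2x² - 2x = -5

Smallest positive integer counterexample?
Testing positive integers:
x = 1: LHS = 2·1² - 2·1 = 0; 0 = -5 — FAILS  ← smallest positive counterexample

Answer: x = 1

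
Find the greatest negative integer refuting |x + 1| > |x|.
Testing negative integers from -1 downward:
x = -1: LHS = |(-1) + 1| = |0| = 0, RHS = |-1| = 1; 0 > 1 — FAILS  ← closest negative counterexample to 0

Answer: x = -1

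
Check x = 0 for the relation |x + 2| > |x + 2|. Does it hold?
x = 0: LHS = |0 + 2| = |2| = 2, RHS = |0 + 2| = |2| = 2; 2 > 2 — FAILS

The relation fails at x = 0, so x = 0 is a counterexample.

Answer: No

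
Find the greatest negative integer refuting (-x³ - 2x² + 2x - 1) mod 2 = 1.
Testing negative integers from -1 downward:
x = -1: LHS = (-(-1)³ - 2·(-1)² + 2·(-1) - 1) mod 2 = (-4) mod 2 = 0; 0 = 1 — FAILS  ← closest negative counterexample to 0

Answer: x = -1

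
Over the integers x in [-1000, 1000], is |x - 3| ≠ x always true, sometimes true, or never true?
Track d = LHS − RHS over the integers in [-1000, 1000]. Equality would need d = 0, but d changes sign only between consecutive integers, jumping over 0:
x = 1: LHS = |1 - 3| = |-2| = 2; 2 ≠ 1 — holds  (d = 1)
x = 2: LHS = |2 - 3| = |-1| = 1; 1 ≠ 2 — holds  (d = -1)
Away from these crossings d keeps a constant sign, and checking every integer in [-1000, 1000] confirms d ≠ 0 throughout. Hence the two sides are never equal, so the relation holds for every integer in [-1000, 1000].

No counterexample exists.

Answer: Always true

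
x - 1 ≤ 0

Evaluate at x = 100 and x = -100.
x = 100: LHS = 100 - 1 = 99; 99 ≤ 0 — FAILS
x = -100: LHS = (-100) - 1 = -101; -101 ≤ 0 — holds

Answer: Partially: fails for x = 100, holds for x = -100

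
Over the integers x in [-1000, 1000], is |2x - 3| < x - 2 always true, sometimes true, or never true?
Over all integers in [-1000, 1000], LHS − RHS is smallest at x = 2, where it equals 1:
x = 2: LHS = |2·2 - 3| = |1| = 1, RHS = 2 - 2 = 0; 1 < 0 — FAILS
At the ends of the range:
x = -1000: LHS = |2·(-1000) - 3| = |-2003| = 2003, RHS = (-1000) - 2 = -1002; 2003 < -1002 — FAILS
x = 1000: LHS = |2·1000 - 3| = |1997| = 1997, RHS = 1000 - 2 = 998; 1997 < 998 — FAILS
Hence LHS − RHS is never negative, i.e. LHS ≥ RHS throughout, so the claimed relation (<) fails for every integer in [-1000, 1000].

No integer in the range satisfies it.

Answer: Never true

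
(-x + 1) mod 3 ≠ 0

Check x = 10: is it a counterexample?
Substitute x = 10 into the relation:
x = 10: LHS = (-10 + 1) mod 3 = (-9) mod 3 = 0; 0 ≠ 0 — FAILS

Since the claim fails at x = 10, this value is a counterexample.

Answer: Yes, x = 10 is a counterexample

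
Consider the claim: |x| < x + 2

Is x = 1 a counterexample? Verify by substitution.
Substitute x = 1 into the relation:
x = 1: LHS = |1| = 1, RHS = 1 + 2 = 3; 1 < 3 — holds

The claim holds here, so x = 1 is not a counterexample. (A counterexample exists elsewhere, e.g. x = -1.)

Answer: No, x = 1 is not a counterexample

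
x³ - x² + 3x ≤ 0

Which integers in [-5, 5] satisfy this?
Holds for: {-5, -4, -3, -2, -1, 0}
Fails for: {1, 2, 3, 4, 5}

Answer: {-5, -4, -3, -2, -1, 0}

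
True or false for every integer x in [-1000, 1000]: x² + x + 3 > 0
Over all integers in [-1000, 1000], LHS − RHS is smallest at x = 0, where it equals 3:
x = 0: LHS = 0² + 0 + 3 = 3; 3 > 0 — holds
At the ends of the range:
x = -1000: LHS = (-1000)² + (-1000) + 3 = 999003; 999003 > 0 — holds
x = 1000: LHS = 1000² + 1000 + 3 = 1001003; 1001003 > 0 — holds
Hence LHS − RHS is never zero or negative, i.e. LHS > RHS throughout, so the relation holds for every integer in [-1000, 1000].

No counterexample exists.

Answer: True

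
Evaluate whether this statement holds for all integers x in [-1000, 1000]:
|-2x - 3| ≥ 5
The claim fails at x = 0:
x = 0: LHS = |-2·0 - 3| = |-3| = 3; 3 ≥ 5 — FAILS

Because a single integer refutes it, the statement is false.

Answer: False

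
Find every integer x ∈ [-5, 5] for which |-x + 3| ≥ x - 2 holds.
Holds for: {-5, -4, -3, -2, -1, 0, 1, 2}
Fails for: {3, 4, 5}

Answer: {-5, -4, -3, -2, -1, 0, 1, 2}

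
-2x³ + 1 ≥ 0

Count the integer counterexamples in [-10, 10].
Counterexamples in [-10, 10]: {1, 2, 3, 4, 5, 6, 7, 8, 9, 10}.

Counting them gives 10 values.

Answer: 10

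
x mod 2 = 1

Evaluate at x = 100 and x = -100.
x = 100: LHS = 100 mod 2 = 0; 0 = 1 — FAILS
x = -100: LHS = (-100) mod 2 = 0; 0 = 1 — FAILS

Answer: No, fails for both x = 100 and x = -100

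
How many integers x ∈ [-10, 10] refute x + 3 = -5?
Counterexamples in [-10, 10]: {-10, -9, -7, -6, -5, -4, -3, -2, -1, 0, 1, 2, 3, 4, 5, 6, 7, 8, 9, 10}.

Counting them gives 20 values.

Answer: 20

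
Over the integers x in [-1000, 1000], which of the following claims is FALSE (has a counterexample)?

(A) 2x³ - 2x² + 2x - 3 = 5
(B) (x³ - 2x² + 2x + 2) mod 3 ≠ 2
(A) x = 0: LHS = 2·0³ - 2·0² + 2·0 - 3 = -3; -3 = 5 — FAILS
(B) x = 0: LHS = (0³ - 2·0² + 2·0 + 2) mod 3 = 2 mod 3 = 2; 2 ≠ 2 — FAILS

Answer: Both A and B are false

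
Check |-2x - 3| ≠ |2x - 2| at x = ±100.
x = 100: LHS = |-2·100 - 3| = |-203| = 203, RHS = |2·100 - 2| = |198| = 198; 203 ≠ 198 — holds
x = -100: LHS = |-2·(-100) - 3| = |197| = 197, RHS = |2·(-100) - 2| = |-202| = 202; 197 ≠ 202 — holds

Answer: Yes, holds for both x = 100 and x = -100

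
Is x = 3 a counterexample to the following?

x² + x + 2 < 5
Substitute x = 3 into the relation:
x = 3: LHS = 3² + 3 + 2 = 14; 14 < 5 — FAILS

Since the claim fails at x = 3, this value is a counterexample.

Answer: Yes, x = 3 is a counterexample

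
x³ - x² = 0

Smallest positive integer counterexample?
Testing positive integers:
x = 1: LHS = 1³ - 1² = 0; 0 = 0 — holds
x = 2: LHS = 2³ - 2² = 4; 4 = 0 — FAILS  ← smallest positive counterexample

Answer: x = 2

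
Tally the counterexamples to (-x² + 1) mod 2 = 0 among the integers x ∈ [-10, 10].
Counterexamples in [-10, 10]: {-10, -8, -6, -4, -2, 0, 2, 4, 6, 8, 10}.

Counting them gives 11 values.

Answer: 11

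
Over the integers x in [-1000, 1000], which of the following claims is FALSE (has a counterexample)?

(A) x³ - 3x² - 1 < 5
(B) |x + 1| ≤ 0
(A) x = 4: LHS = 4³ - 3·4² - 1 = 15; 15 < 5 — FAILS
(B) x = 0: LHS = |0 + 1| = |1| = 1; 1 ≤ 0 — FAILS

Answer: Both A and B are false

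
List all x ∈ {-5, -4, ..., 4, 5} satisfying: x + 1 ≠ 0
Holds for: {-5, -4, -3, -2, 0, 1, 2, 3, 4, 5}
Fails for: {-1}

Answer: {-5, -4, -3, -2, 0, 1, 2, 3, 4, 5}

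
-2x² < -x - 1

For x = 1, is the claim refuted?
Substitute x = 1 into the relation:
x = 1: LHS = -2·1² = -2, RHS = -1 - 1 = -2; -2 < -2 — FAILS

Since the claim fails at x = 1, this value is a counterexample.

Answer: Yes, x = 1 is a counterexample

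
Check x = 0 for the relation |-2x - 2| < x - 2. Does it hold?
x = 0: LHS = |-2·0 - 2| = |-2| = 2, RHS = 0 - 2 = -2; 2 < -2 — FAILS

The relation fails at x = 0, so x = 0 is a counterexample.

Answer: No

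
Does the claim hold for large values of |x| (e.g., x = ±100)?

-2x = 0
x = 100: LHS = -2·100 = -200; -200 = 0 — FAILS
x = -100: LHS = -2·(-100) = 200; 200 = 0 — FAILS

Answer: No, fails for both x = 100 and x = -100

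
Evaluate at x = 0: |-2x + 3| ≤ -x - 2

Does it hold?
x = 0: LHS = |-2·0 + 3| = |3| = 3, RHS = -0 - 2 = -2; 3 ≤ -2 — FAILS

The relation fails at x = 0, so x = 0 is a counterexample.

Answer: No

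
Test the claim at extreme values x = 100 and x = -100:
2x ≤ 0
x = 100: LHS = 2·100 = 200; 200 ≤ 0 — FAILS
x = -100: LHS = 2·(-100) = -200; -200 ≤ 0 — holds

Answer: Partially: fails for x = 100, holds for x = -100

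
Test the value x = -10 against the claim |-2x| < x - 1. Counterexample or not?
Substitute x = -10 into the relation:
x = -10: LHS = |-2·(-10)| = |20| = 20, RHS = (-10) - 1 = -11; 20 < -11 — FAILS

Since the claim fails at x = -10, this value is a counterexample.

Answer: Yes, x = -10 is a counterexample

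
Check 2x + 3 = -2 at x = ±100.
x = 100: LHS = 2·100 + 3 = 203; 203 = -2 — FAILS
x = -100: LHS = 2·(-100) + 3 = -197; -197 = -2 — FAILS

Answer: No, fails for both x = 100 and x = -100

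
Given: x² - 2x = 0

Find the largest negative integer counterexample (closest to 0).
Testing negative integers from -1 downward:
x = -1: LHS = (-1)² - 2·(-1) = 3; 3 = 0 — FAILS  ← closest negative counterexample to 0

Answer: x = -1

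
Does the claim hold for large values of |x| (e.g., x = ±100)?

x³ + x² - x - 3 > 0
x = 100: LHS = 100³ + 100² - 100 - 3 = 1009897; 1009897 > 0 — holds
x = -100: LHS = (-100)³ + (-100)² - (-100) - 3 = -989903; -989903 > 0 — FAILS

Answer: Partially: holds for x = 100, fails for x = -100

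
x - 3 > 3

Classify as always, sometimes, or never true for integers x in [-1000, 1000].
Holds at x = 7: LHS = 7 - 3 = 4; 4 > 3 — holds
Fails at x = 0: LHS = 0 - 3 = -3; -3 > 3 — FAILS
It is satisfied by some integers in the range but not all.

Answer: Sometimes true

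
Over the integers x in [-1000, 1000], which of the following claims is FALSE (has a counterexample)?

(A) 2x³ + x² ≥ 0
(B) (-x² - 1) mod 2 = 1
(A) x = -1: LHS = 2·(-1)³ + (-1)² = -1; -1 ≥ 0 — FAILS
(B) x = 1: LHS = (-1² - 1) mod 2 = (-2) mod 2 = 0; 0 = 1 — FAILS

Answer: Both A and B are false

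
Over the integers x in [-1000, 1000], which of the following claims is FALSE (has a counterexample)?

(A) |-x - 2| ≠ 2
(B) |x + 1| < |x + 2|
(A) x = 0: LHS = |-0 - 2| = |-2| = 2; 2 ≠ 2 — FAILS
(B) x = -2: LHS = |(-2) + 1| = |-1| = 1, RHS = |(-2) + 2| = |0| = 0; 1 < 0 — FAILS

Answer: Both A and B are false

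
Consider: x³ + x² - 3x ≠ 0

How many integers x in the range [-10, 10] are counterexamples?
Counterexamples in [-10, 10]: {0}.

Counting them gives 1 values.

Answer: 1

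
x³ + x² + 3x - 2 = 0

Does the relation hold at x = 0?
x = 0: LHS = 0³ + 0² + 3·0 - 2 = -2; -2 = 0 — FAILS

The relation fails at x = 0, so x = 0 is a counterexample.

Answer: No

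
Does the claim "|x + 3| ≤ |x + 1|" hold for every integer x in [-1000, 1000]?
The claim fails at x = 0:
x = 0: LHS = |0 + 3| = |3| = 3, RHS = |0 + 1| = |1| = 1; 3 ≤ 1 — FAILS

Because a single integer refutes it, the statement is false.

Answer: False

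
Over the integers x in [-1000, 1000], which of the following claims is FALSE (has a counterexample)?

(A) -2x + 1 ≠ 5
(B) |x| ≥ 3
(A) x = -2: LHS = -2·(-2) + 1 = 5; 5 ≠ 5 — FAILS
(B) x = 0: LHS = |0| = 0; 0 ≥ 3 — FAILS

Answer: Both A and B are false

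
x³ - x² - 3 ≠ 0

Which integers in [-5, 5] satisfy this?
Track d = LHS − RHS over the integers in [-5, 5]. Equality would need d = 0, but d changes sign only between consecutive integers, jumping over 0:
x = 1: LHS = 1³ - 1² - 3 = -3; -3 ≠ 0 — holds  (d = -3)
x = 2: LHS = 2³ - 2² - 3 = 1; 1 ≠ 0 — holds  (d = 1)
Away from these crossings d keeps a constant sign, and checking every integer in [-5, 5] confirms d ≠ 0 throughout. Hence the two sides are never equal, so the relation holds for every integer in [-5, 5].

Answer: All integers in [-5, 5]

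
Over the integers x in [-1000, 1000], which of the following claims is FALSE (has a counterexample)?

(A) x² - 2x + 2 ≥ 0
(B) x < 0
(A) Over all integers in [-1000, 1000], LHS − RHS is smallest at x = 1, where it equals 1:
x = 1: LHS = 1² - 2·1 + 2 = 1; 1 ≥ 0 — holds
At the ends of the range:
x = -1000: LHS = (-1000)² - 2·(-1000) + 2 = 1002002; 1002002 ≥ 0 — holds
x = 1000: LHS = 1000² - 2·1000 + 2 = 998002; 998002 ≥ 0 — holds
Hence LHS − RHS is never negative, i.e. LHS ≥ RHS throughout, so the relation holds for every integer in [-1000, 1000].

(B) x = 0: 0 < 0 — FAILS

Only (B) has a counterexample.

Answer: B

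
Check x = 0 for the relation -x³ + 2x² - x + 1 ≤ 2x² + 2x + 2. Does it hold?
x = 0: LHS = -0³ + 2·0² - 0 + 1 = 1, RHS = 2·0² + 2·0 + 2 = 2; 1 ≤ 2 — holds

The relation is satisfied at x = 0.

Answer: Yes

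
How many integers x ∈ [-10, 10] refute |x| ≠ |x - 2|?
Counterexamples in [-10, 10]: {1}.

Counting them gives 1 values.

Answer: 1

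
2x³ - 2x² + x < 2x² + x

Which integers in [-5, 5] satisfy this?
Holds for: {-5, -4, -3, -2, -1, 1}
Fails for: {0, 2, 3, 4, 5}

Answer: {-5, -4, -3, -2, -1, 1}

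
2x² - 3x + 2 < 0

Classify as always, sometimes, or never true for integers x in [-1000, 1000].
Over all integers in [-1000, 1000], LHS − RHS is smallest at x = 1, where it equals 1:
x = 1: LHS = 2·1² - 3·1 + 2 = 1; 1 < 0 — FAILS
At the ends of the range:
x = -1000: LHS = 2·(-1000)² - 3·(-1000) + 2 = 2003002; 2003002 < 0 — FAILS
x = 1000: LHS = 2·1000² - 3·1000 + 2 = 1997002; 1997002 < 0 — FAILS
Hence LHS − RHS is never negative, i.e. LHS ≥ RHS throughout, so the claimed relation (<) fails for every integer in [-1000, 1000].

No integer in the range satisfies it.

Answer: Never true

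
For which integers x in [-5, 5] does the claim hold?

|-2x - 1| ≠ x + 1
Holds for: {-5, -4, -3, -2, -1, 1, 2, 3, 4, 5}
Fails for: {0}

Answer: {-5, -4, -3, -2, -1, 1, 2, 3, 4, 5}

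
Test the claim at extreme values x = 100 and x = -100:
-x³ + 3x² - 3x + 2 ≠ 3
x = 100: LHS = -100³ + 3·100² - 3·100 + 2 = -970298; -970298 ≠ 3 — holds
x = -100: LHS = -(-100)³ + 3·(-100)² - 3·(-100) + 2 = 1030302; 1030302 ≠ 3 — holds

Answer: Yes, holds for both x = 100 and x = -100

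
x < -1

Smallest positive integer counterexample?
Testing positive integers:
x = 1: 1 < -1 — FAILS  ← smallest positive counterexample

Answer: x = 1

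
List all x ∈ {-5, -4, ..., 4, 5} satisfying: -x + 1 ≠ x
Track d = LHS − RHS over the integers in [-5, 5]. Equality would need d = 0, but d changes sign only between consecutive integers, jumping over 0:
x = 0: LHS = -0 + 1 = 1; 1 ≠ 0 — holds  (d = 1)
x = 1: LHS = -1 + 1 = 0; 0 ≠ 1 — holds  (d = -1)
Away from these crossings d keeps a constant sign, and checking every integer in [-5, 5] confirms d ≠ 0 throughout. Hence the two sides are never equal, so the relation holds for every integer in [-5, 5].

Answer: All integers in [-5, 5]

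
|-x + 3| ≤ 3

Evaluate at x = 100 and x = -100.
x = 100: LHS = |-100 + 3| = |-97| = 97; 97 ≤ 3 — FAILS
x = -100: LHS = |-(-100) + 3| = |103| = 103; 103 ≤ 3 — FAILS

Answer: No, fails for both x = 100 and x = -100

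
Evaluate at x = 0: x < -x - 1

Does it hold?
x = 0: RHS = -0 - 1 = -1; 0 < -1 — FAILS

The relation fails at x = 0, so x = 0 is a counterexample.

Answer: No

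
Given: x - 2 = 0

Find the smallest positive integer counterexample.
Testing positive integers:
x = 1: LHS = 1 - 2 = -1; -1 = 0 — FAILS  ← smallest positive counterexample

Answer: x = 1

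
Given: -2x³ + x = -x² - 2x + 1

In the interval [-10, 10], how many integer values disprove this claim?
Counterexamples in [-10, 10]: {-10, -9, -8, -7, -6, -5, -4, -3, -2, -1, 0, 1, 2, 3, 4, 5, 6, 7, 8, 9, 10}.

Counting them gives 21 values.

Answer: 21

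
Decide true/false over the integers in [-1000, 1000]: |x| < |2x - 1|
The claim fails at x = 1:
x = 1: LHS = |1| = 1, RHS = |2·1 - 1| = |1| = 1; 1 < 1 — FAILS

Because a single integer refutes it, the statement is false.

Answer: False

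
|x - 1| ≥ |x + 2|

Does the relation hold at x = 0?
x = 0: LHS = |0 - 1| = |-1| = 1, RHS = |0 + 2| = |2| = 2; 1 ≥ 2 — FAILS

The relation fails at x = 0, so x = 0 is a counterexample.

Answer: No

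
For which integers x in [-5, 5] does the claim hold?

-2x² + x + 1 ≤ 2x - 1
Holds for: {-5, -4, -3, -2, 1, 2, 3, 4, 5}
Fails for: {-1, 0}

Answer: {-5, -4, -3, -2, 1, 2, 3, 4, 5}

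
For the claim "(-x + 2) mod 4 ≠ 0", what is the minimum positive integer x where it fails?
Testing positive integers:
x = 1: LHS = (-1 + 2) mod 4 = 1 mod 4 = 1; 1 ≠ 0 — holds
x = 2: LHS = (-2 + 2) mod 4 = 0 mod 4 = 0; 0 ≠ 0 — FAILS  ← smallest positive counterexample

Answer: x = 2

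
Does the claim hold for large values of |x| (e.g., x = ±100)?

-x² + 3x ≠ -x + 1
x = 100: LHS = -100² + 3·100 = -9700, RHS = -100 + 1 = -99; -9700 ≠ -99 — holds
x = -100: LHS = -(-100)² + 3·(-100) = -10300, RHS = -(-100) + 1 = 101; -10300 ≠ 101 — holds

Answer: Yes, holds for both x = 100 and x = -100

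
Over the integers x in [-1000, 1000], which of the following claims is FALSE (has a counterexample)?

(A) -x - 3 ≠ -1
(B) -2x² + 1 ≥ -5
(A) x = -2: LHS = -(-2) - 3 = -1; -1 ≠ -1 — FAILS
(B) x = 2: LHS = -2·2² + 1 = -7; -7 ≥ -5 — FAILS

Answer: Both A and B are false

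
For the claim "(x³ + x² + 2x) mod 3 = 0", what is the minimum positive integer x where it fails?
Testing positive integers:
x = 1: LHS = (1³ + 1² + 2·1) mod 3 = 4 mod 3 = 1; 1 = 0 — FAILS  ← smallest positive counterexample

Answer: x = 1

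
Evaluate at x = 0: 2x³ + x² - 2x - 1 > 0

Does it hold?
x = 0: LHS = 2·0³ + 0² - 2·0 - 1 = -1; -1 > 0 — FAILS

The relation fails at x = 0, so x = 0 is a counterexample.

Answer: No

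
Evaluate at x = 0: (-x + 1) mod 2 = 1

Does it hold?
x = 0: LHS = (-0 + 1) mod 2 = 1 mod 2 = 1; 1 = 1 — holds

The relation is satisfied at x = 0.

Answer: Yes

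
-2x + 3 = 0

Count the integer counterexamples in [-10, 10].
Counterexamples in [-10, 10]: {-10, -9, -8, -7, -6, -5, -4, -3, -2, -1, 0, 1, 2, 3, 4, 5, 6, 7, 8, 9, 10}.

Counting them gives 21 values.

Answer: 21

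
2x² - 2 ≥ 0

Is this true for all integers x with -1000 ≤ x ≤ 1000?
The claim fails at x = 0:
x = 0: LHS = 2·0² - 2 = -2; -2 ≥ 0 — FAILS

Because a single integer refutes it, the statement is false.

Answer: False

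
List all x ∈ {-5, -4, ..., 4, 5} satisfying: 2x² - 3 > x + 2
Holds for: {-5, -4, -3, -2, 2, 3, 4, 5}
Fails for: {-1, 0, 1}

Answer: {-5, -4, -3, -2, 2, 3, 4, 5}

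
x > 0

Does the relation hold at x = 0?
x = 0: 0 > 0 — FAILS

The relation fails at x = 0, so x = 0 is a counterexample.

Answer: No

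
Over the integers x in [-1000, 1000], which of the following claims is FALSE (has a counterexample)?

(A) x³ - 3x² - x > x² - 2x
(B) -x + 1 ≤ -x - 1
(A) x = 0: LHS = 0³ - 3·0² - 0 = 0, RHS = 0² - 2·0 = 0; 0 > 0 — FAILS
(B) x = 0: LHS = -0 + 1 = 1, RHS = -0 - 1 = -1; 1 ≤ -1 — FAILS

Answer: Both A and B are false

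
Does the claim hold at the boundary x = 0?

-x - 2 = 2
x = 0: LHS = -0 - 2 = -2; -2 = 2 — FAILS

The relation fails at x = 0, so x = 0 is a counterexample.

Answer: No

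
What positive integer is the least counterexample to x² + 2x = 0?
Testing positive integers:
x = 1: LHS = 1² + 2·1 = 3; 3 = 0 — FAILS  ← smallest positive counterexample

Answer: x = 1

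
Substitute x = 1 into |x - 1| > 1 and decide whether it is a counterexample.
Substitute x = 1 into the relation:
x = 1: LHS = |1 - 1| = |0| = 0; 0 > 1 — FAILS

Since the claim fails at x = 1, this value is a counterexample.

Answer: Yes, x = 1 is a counterexample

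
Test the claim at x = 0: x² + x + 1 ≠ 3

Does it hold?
x = 0: LHS = 0² + 0 + 1 = 1; 1 ≠ 3 — holds

The relation is satisfied at x = 0.

Answer: Yes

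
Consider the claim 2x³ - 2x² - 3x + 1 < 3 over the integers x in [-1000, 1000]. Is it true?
The claim fails at x = 2:
x = 2: LHS = 2·2³ - 2·2² - 3·2 + 1 = 3; 3 < 3 — FAILS

Because a single integer refutes it, the statement is false.

Answer: False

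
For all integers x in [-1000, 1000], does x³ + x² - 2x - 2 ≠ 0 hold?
The claim fails at x = -1:
x = -1: LHS = (-1)³ + (-1)² - 2·(-1) - 2 = 0; 0 ≠ 0 — FAILS

Because a single integer refutes it, the statement is false.

Answer: False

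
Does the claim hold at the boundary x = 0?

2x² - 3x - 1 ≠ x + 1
x = 0: LHS = 2·0² - 3·0 - 1 = -1, RHS = 0 + 1 = 1; -1 ≠ 1 — holds

The relation is satisfied at x = 0.

Answer: Yes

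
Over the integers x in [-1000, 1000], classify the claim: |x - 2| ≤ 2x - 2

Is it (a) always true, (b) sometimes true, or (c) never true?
Holds at x = 2: LHS = |2 - 2| = |0| = 0, RHS = 2·2 - 2 = 2; 0 ≤ 2 — holds
Fails at x = 0: LHS = |0 - 2| = |-2| = 2, RHS = 2·0 - 2 = -2; 2 ≤ -2 — FAILS
It is satisfied by some integers in the range but not all.

Answer: Sometimes true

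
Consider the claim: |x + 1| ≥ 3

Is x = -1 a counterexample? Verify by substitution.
Substitute x = -1 into the relation:
x = -1: LHS = |(-1) + 1| = |0| = 0; 0 ≥ 3 — FAILS

Since the claim fails at x = -1, this value is a counterexample.

Answer: Yes, x = -1 is a counterexample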